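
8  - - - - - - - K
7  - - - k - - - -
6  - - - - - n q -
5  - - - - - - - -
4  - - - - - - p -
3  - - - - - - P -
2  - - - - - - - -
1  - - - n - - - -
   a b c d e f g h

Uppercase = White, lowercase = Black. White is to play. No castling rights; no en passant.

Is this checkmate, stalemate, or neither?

White to move; white king on h8.
In check: no.
King squares — g7: attacked by Qg6; h7: attacked by Nf6; g8: attacked by Nf6.
Legal moves for White: none.
Not in check and no legal moves → stalemate.

stalemate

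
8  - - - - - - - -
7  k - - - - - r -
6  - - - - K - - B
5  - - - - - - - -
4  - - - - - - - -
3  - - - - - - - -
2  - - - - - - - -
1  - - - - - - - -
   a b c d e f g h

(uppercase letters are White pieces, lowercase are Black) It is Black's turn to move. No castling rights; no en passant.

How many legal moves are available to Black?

18

Black to move; king on a7.
In check: no.
Legal moves: Rg8, Rh7, Rf7, Re7+, Rd7, Rc7, Rb7, Rg6+, Rg5, Rg4, Rg3, Rg2, Rg1, Kb8, Ka8, Kb7, Kb6, Ka6.
Count: 18.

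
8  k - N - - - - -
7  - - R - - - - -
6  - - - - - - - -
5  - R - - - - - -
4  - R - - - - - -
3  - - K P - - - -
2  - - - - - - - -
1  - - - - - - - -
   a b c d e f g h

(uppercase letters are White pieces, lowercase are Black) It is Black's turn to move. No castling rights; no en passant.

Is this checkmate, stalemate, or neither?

Black to move; black king on a8.
In check: no.
King squares — a7: attacked by Rc7; b7: attacked by Rb5; b8: attacked by Rb5.
Legal moves for Black: none.
Not in check and no legal moves → stalemate.

stalemate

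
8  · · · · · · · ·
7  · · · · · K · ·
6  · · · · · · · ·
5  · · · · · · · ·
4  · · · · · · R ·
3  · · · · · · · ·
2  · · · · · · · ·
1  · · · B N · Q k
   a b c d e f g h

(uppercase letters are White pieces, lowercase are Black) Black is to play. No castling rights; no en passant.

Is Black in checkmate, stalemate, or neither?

Black to move; black king on h1.
In check: yes, from the white queen on g1.
King squares — g1: attacked by Rg4; g2: attacked by Ne1; h2: attacked by Qg1.
Legal moves for Black: none.
In check with no legal moves → checkmate.

checkmate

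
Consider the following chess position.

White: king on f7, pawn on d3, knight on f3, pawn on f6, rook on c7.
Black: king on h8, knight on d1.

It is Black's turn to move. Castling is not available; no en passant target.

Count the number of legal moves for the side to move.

5

Black to move; king on h8.
In check: no.
Legal moves: Kh7, Ne3, Nc3, Nf2, Nb2.
Count: 5.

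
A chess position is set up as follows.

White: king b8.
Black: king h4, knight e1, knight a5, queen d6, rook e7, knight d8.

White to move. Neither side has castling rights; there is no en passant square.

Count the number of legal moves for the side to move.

White to move; king on b8.
In check: yes, from the black queen on d6.
Legal moves: Kc8, Ka8.
Count: 2.

2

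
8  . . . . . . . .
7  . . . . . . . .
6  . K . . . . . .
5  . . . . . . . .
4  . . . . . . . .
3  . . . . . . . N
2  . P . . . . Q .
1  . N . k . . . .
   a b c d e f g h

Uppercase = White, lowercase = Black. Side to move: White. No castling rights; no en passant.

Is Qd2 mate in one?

After Qd2: black king on d1; in check: yes, from the white queen on d2.
King squares — c1: attacked by Qd2; e1: attacked by Qd2; c2: attacked by Qd2; d2: attacked by Nb1; e2: attacked by Qd2.
Black has no legal moves → checkmate.

yes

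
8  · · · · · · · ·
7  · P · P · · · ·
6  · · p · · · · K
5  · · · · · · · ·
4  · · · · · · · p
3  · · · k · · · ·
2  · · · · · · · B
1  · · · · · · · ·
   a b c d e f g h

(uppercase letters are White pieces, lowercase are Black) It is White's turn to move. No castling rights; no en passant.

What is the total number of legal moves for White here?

20

White to move; king on h6.
In check: no.
Legal moves: Kh7, Kg7, Kg6, Kh5, Kg5, Bb8, Bc7, Bd6, Be5, Bf4, Bg3, Bg1, d8=Q+, d8=R+, d8=B, d8=N, b8=Q, b8=R, b8=B, b8=N.
Count: 20.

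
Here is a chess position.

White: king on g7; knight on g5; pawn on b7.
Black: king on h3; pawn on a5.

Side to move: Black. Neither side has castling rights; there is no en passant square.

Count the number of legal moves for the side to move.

Black to move; king on h3.
In check: yes, from the white knight on g5.
Legal moves: Kh4, Kg4, Kg3, Kh2, Kg2.
Count: 5.

5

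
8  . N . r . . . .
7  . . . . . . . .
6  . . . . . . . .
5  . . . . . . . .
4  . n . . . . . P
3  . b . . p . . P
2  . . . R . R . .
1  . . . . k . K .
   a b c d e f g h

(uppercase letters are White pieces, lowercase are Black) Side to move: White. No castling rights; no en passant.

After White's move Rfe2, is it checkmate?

After Rfe2: black king on e1; in check: yes, from the white rook on e2.
King squares — d1: attacked by Rd2; f1: attacked by Kg1; d2: attacked by Re2; e2: attacked by Rd2; f2: attacked by Kg1.
Black has no legal moves → checkmate.

yes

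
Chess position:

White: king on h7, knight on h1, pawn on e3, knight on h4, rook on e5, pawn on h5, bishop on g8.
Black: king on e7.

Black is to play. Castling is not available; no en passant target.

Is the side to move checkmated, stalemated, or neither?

Black to move; black king on e7.
In check: yes, from the white rook on e5.
Legal moves for Black: Kf8, Kd8, Kd7, Kf6, Kd6.
Black is in check but has 5 legal moves → neither.

neither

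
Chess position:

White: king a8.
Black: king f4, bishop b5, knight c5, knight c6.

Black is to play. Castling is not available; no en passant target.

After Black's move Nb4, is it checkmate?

no

After Nb4: white king on a8; in check: no.
White is not in check, so this cannot be checkmate.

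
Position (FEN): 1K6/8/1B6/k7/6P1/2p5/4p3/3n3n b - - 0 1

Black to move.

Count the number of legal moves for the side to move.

Black to move; king on a5.
In check: yes, from the white bishop on b6.
Legal moves: Kxb6, Ka6, Kb5, Kb4, Ka4.
Count: 5.

5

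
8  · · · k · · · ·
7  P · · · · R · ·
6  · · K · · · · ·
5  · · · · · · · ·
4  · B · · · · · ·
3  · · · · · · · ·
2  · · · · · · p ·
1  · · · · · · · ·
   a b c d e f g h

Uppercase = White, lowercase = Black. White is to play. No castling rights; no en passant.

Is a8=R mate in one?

yes

After a8=R: black king on d8; in check: yes, from the white rook on a8.
King squares — c7: attacked by Kc6; d7: attacked by Kc6; e7: attacked by Bb4; c8: attacked by Ra8; e8: attacked by Ra8.
Black has no legal moves → checkmate.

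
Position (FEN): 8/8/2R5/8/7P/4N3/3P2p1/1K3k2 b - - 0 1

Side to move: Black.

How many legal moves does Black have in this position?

Black to move; king on f1.
In check: yes, from the white knight on e3.
Legal moves: Kf2, Ke2, Kg1, Ke1.
Count: 4.

4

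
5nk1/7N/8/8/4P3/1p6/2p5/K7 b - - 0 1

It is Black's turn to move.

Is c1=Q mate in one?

yes

After c1=Q: white king on a1; in check: yes, from the black queen on c1.
King squares — b1: attacked by Qc1; a2: attacked by Pb3; b2: attacked by Qc1.
White has no legal moves → checkmate.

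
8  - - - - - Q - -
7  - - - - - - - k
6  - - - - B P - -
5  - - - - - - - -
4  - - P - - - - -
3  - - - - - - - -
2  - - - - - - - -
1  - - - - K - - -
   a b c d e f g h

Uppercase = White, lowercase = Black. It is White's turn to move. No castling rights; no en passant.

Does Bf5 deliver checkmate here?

After Bf5: black king on h7; in check: yes, from the white bishop on f5.
King squares — g6: attacked by Bf5; h6: attacked by Qf8; g7: attacked by Pf6; g8: attacked by Qf8; h8: attacked by Qf8.
Black has no legal moves → checkmate.

yes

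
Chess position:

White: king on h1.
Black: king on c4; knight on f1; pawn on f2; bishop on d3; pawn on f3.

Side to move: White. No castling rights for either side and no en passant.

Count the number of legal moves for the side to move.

White to move; king on h1.
In check: no.
Legal moves: none.
Count: 0.

0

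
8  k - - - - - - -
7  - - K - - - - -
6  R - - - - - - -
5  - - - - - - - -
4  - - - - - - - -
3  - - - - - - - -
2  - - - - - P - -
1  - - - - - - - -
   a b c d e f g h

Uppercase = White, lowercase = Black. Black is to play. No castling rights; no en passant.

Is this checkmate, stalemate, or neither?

checkmate

Black to move; black king on a8.
In check: yes, from the white rook on a6.
King squares — a7: attacked by Ra6; b7: attacked by Kc7; b8: attacked by Kc7.
Legal moves for Black: none.
In check with no legal moves → checkmate.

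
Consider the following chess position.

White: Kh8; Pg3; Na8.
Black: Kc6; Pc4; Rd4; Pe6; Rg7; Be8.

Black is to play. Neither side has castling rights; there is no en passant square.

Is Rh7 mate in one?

After Rh7: white king on h8; in check: yes, from the black rook on h7.
White has 2 legal replies: Kg8, Kxh7.
In check but a legal move exists → not checkmate.

no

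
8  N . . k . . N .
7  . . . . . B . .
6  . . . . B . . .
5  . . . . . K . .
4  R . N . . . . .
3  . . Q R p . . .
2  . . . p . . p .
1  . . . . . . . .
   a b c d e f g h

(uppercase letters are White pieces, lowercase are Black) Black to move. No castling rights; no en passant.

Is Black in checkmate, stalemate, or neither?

checkmate

Black to move; black king on d8.
In check: yes, from the white rook on d3.
King squares — c7: attacked by Na8; d7: attacked by Rd3; e7: attacked by Ng8; c8: attacked by Be6; e8: attacked by Bf7.
Legal moves for Black: none.
In check with no legal moves → checkmate.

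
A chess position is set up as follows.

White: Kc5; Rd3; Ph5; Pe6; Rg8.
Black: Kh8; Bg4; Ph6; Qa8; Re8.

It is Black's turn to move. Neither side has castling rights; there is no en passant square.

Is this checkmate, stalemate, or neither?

Black to move; black king on h8.
In check: yes, from the white rook on g8.
Legal moves for Black: Kxg8, Kh7, Rxg8.
Black is in check but has 3 legal moves → neither.

neither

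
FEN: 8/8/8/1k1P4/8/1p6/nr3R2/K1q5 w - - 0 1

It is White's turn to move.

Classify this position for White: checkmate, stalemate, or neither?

White to move; white king on a1.
In check: yes, from the black queen on c1.
King squares — b1: attacked by Qc1; a2: attacked by Rb2; b2: attacked by Qc1.
Legal moves for White: none.
In check with no legal moves → checkmate.

checkmate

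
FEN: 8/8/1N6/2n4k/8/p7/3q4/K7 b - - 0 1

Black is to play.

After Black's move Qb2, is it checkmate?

After Qb2: white king on a1; in check: yes, from the black queen on b2.
King squares — b1: attacked by Qb2; a2: attacked by Qb2; b2: attacked by Pa3.
White has no legal moves → checkmate.

yes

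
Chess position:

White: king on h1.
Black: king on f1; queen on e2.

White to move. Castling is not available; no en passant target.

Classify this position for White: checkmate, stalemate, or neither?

White to move; white king on h1.
In check: no.
King squares — g1: attacked by Kf1; g2: attacked by Kf1; h2: attacked by Qe2.
Legal moves for White: none.
Not in check and no legal moves → stalemate.

stalemate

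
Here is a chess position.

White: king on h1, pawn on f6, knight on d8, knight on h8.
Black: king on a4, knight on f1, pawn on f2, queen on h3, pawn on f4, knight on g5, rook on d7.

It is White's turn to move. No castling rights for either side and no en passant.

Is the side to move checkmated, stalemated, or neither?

White to move; white king on h1.
In check: yes, from the black queen on h3.
King squares — g1: attacked by Pf2; g2: attacked by Qh3; h2: attacked by Nf1.
Legal moves for White: none.
In check with no legal moves → checkmate.

checkmate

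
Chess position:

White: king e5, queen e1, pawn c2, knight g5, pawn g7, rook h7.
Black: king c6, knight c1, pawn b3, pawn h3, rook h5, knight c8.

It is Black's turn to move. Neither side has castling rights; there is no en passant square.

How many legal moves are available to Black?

Black to move; king on c6.
In check: no.
Legal moves: Ne7, Na7, Nd6, Nb6, Kd7, Kc7, Kb7, Kb6, Kc5, Kb5, Rxh7, Rh6, Rxg5+, Rh4, Nd3+, Ne2, Na2, bxc2, h2, b2.
Count: 20.

20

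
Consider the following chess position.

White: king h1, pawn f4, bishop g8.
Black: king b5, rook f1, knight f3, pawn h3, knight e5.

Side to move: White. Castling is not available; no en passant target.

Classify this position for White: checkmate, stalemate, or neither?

checkmate

White to move; white king on h1.
In check: yes, from the black rook on f1.
King squares — g1: attacked by Rf1; g2: attacked by Ph3; h2: attacked by Nf3.
Legal moves for White: none.
In check with no legal moves → checkmate.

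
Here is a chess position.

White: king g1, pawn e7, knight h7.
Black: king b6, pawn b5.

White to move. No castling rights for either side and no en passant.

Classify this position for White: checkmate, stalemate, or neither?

neither

White to move; white king on g1.
In check: no.
Legal moves for White: Nf8, Nf6, Ng5, Kh2, Kg2, Kf2, Kh1, Kf1, e8=Q, e8=R, e8=B, e8=N.
White has 12 legal moves and is not in check → neither.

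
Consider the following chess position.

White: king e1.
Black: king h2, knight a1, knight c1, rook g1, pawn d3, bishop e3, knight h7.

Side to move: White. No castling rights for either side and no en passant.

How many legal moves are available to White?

White to move; king on e1.
In check: yes, from the black rook on g1.
Legal moves: none.
Count: 0.

0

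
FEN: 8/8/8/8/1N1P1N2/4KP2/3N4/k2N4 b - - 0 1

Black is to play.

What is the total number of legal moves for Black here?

0

Black to move; king on a1.
In check: no.
Legal moves: none.
Count: 0.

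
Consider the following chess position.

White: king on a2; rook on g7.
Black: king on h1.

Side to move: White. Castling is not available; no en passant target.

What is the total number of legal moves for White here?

White to move; king on a2.
In check: no.
Legal moves: Rg8, Rh7+, Rf7, Re7, Rd7, Rc7, Rb7, Ra7, Rg6, Rg5, Rg4, Rg3, Rg2, Rg1+, Kb3, Ka3, Kb2, Kb1, Ka1.
Count: 19.

19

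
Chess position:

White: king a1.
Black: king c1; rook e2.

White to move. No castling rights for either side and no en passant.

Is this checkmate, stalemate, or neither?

White to move; white king on a1.
In check: no.
King squares — b1: attacked by Kc1; a2: attacked by Re2; b2: attacked by Kc1.
Legal moves for White: none.
Not in check and no legal moves → stalemate.

stalemate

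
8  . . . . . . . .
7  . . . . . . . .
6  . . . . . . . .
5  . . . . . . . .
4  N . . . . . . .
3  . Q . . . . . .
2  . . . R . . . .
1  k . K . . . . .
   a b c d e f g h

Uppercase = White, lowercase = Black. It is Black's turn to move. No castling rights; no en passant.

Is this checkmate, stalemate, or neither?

Black to move; black king on a1.
In check: no.
King squares — b1: attacked by Kc1; a2: attacked by Rd2; b2: attacked by Kc1.
Legal moves for Black: none.
Not in check and no legal moves → stalemate.

stalemate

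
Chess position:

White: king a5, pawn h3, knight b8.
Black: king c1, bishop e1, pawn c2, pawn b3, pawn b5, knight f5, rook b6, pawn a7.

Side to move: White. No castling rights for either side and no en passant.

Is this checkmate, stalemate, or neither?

checkmate

White to move; white king on a5.
In check: yes, from the black bishop on e1.
King squares — a4: attacked by Pb5; b4: attacked by Be1; b5: attacked by Rb6; a6: attacked by Rb6; b6: attacked by Pa7.
Legal moves for White: none.
In check with no legal moves → checkmate.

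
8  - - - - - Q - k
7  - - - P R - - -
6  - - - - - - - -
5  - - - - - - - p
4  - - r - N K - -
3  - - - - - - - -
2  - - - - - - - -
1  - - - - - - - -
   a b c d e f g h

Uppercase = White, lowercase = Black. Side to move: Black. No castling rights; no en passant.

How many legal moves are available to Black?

0

Black to move; king on h8.
In check: yes, from the white queen on f8.
Legal moves: none.
Count: 0.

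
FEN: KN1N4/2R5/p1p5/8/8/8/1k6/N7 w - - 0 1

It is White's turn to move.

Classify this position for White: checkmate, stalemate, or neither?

White to move; white king on a8.
In check: no.
Legal moves for White include: Nf7, Nb7, Ne6, Ndxc6, Nd7, Nbxc6, Nxa6, Kb7, Ka7, Rc8, Rh7, Rg7, Rf7, Re7, Rd7, Rb7+, Ra7, Rxc6, ... (list truncated; more exist).
White has legal moves and is not in check → neither.

neither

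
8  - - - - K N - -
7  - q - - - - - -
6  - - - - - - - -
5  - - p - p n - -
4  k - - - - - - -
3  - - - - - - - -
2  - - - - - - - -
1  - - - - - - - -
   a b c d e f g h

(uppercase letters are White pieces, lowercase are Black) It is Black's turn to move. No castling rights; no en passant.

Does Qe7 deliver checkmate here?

After Qe7: white king on e8; in check: yes, from the black queen on e7.
King squares — d7: attacked by Qe7; e7: attacked by Nf5; f7: attacked by Qe7; d8: attacked by Qe7; f8: own knight.
White has no legal moves → checkmate.

yes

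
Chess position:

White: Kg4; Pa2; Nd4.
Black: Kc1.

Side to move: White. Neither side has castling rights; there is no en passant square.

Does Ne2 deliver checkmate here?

After Ne2: black king on c1; in check: yes, from the white knight on e2.
Black has 5 legal replies: Kd2, Kc2, Kb2, Kd1, Kb1.
In check but a legal move exists → not checkmate.

no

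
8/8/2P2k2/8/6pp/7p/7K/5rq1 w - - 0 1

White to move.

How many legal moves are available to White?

White to move; king on h2.
In check: yes, from the black queen on g1.
Legal moves: none.
Count: 0.

0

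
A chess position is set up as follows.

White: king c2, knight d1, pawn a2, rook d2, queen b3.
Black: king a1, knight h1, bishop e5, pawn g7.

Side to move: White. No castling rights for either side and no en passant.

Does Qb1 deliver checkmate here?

yes

After Qb1: black king on a1; in check: yes, from the white queen on b1.
King squares — b1: attacked by Kc2; a2: attacked by Qb1; b2: attacked by Qb1.
Black has no legal moves → checkmate.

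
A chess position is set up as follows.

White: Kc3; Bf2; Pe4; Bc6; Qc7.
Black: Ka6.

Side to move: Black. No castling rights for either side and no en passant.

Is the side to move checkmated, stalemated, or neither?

Black to move; black king on a6.
In check: no.
King squares — a5: attacked by Qc7; b5: attacked by Bc6; b6: attacked by Bf2; a7: attacked by Bf2; b7: attacked by Bc6.
Legal moves for Black: none.
Not in check and no legal moves → stalemate.

stalemate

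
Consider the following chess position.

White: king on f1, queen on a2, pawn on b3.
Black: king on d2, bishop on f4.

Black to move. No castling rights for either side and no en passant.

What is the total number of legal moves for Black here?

Black to move; king on d2.
In check: yes, from the white queen on a2.
Legal moves: Ke3, Kd3, Kc3, Kd1, Kc1.
Count: 5.

5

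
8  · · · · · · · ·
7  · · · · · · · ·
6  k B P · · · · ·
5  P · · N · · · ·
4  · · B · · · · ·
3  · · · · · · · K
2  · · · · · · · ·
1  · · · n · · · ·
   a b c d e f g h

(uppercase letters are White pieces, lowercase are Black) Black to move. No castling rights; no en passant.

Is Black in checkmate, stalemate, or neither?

checkmate

Black to move; black king on a6.
In check: yes, from the white bishop on c4.
King squares — a5: attacked by Bb6; b5: attacked by Bc4; b6: attacked by Pa5; a7: attacked by Bb6; b7: attacked by Pc6.
Legal moves for Black: none.
In check with no legal moves → checkmate.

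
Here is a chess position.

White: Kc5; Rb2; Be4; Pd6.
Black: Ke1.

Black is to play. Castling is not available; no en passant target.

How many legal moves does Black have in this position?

2

Black to move; king on e1.
In check: no.
Legal moves: Kf1, Kd1.
Count: 2.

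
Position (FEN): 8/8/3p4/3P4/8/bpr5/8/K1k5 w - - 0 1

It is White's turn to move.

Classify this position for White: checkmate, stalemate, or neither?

White to move; white king on a1.
In check: no.
King squares — b1: attacked by Kc1; a2: attacked by Pb3; b2: attacked by Kc1.
Legal moves for White: none.
Not in check and no legal moves → stalemate.

stalemate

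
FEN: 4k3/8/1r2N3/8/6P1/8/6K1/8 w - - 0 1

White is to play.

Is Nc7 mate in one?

After Nc7: black king on e8; in check: yes, from the white knight on c7.
Black has 5 legal replies: Kf8, Kd8, Kf7, Ke7, Kd7.
In check but a legal move exists → not checkmate.

no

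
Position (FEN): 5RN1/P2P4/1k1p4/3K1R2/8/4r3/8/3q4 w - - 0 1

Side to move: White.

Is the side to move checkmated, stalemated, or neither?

White to move; white king on d5.
In check: yes, from the black queen on d1.
King squares — c4: available; d4: attacked by Qd1; e4: attacked by Re3; c5: attacked by Kb6; e5: attacked by Re3; c6: attacked by Kb6; d6: attacked by Qd1; e6: attacked by Re3.
Legal moves for White: Kc4.
White is in check but has 1 legal move → neither.

neither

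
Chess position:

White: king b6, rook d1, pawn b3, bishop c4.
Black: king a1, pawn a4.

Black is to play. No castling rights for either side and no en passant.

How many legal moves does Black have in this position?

2

Black to move; king on a1.
In check: yes, from the white rook on d1.
Legal moves: Kb2, Ka2.
Count: 2.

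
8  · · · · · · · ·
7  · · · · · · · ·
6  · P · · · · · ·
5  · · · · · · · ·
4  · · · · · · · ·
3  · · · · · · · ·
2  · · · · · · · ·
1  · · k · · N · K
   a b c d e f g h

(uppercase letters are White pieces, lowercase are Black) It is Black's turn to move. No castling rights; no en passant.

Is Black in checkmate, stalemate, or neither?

Black to move; black king on c1.
In check: no.
Legal moves for Black: Kc2, Kb2, Kd1, Kb1.
Black has 4 legal moves and is not in check → neither.

neither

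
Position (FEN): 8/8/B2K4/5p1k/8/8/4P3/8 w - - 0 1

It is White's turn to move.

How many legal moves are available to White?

White to move; king on d6.
In check: no.
Legal moves: Ke7, Kd7, Kc7, Ke6, Kc6, Ke5, Kd5, Kc5, Bc8, Bb7, Bb5, Bc4, Bd3, e3, e4.
Count: 15.

15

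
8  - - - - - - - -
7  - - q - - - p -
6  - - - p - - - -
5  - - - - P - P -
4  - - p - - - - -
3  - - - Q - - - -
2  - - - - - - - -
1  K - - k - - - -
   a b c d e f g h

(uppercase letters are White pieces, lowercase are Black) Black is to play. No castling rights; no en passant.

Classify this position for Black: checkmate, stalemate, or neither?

neither

Black to move; black king on d1.
In check: yes, from the white queen on d3.
Legal moves for Black: Ke1, Kc1, cxd3.
Black is in check but has 3 legal moves → neither.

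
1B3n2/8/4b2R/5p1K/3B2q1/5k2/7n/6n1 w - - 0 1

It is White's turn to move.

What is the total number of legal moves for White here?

White to move; king on h5.
In check: yes, from the black queen on g4.
Legal moves: none.
Count: 0.

0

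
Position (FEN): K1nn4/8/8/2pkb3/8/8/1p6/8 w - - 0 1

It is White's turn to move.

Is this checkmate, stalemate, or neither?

stalemate

White to move; white king on a8.
In check: no.
King squares — a7: attacked by Nc8; b7: attacked by Nd8; b8: attacked by Be5.
Legal moves for White: none.
Not in check and no legal moves → stalemate.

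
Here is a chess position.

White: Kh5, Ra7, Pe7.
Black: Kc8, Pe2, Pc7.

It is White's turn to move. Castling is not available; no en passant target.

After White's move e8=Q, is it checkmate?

yes

After e8=Q: black king on c8; in check: yes, from the white queen on e8.
King squares — b7: attacked by Ra7; c7: own pawn; d7: attacked by Qe8; b8: attacked by Qe8; d8: attacked by Qe8.
Black has no legal moves → checkmate.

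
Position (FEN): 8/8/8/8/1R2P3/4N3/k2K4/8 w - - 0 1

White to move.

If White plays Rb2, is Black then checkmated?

no

After Rb2: black king on a2; in check: yes, from the white rook on b2.
Black has 3 legal replies: Ka3, Kxb2, Ka1.
In check but a legal move exists → not checkmate.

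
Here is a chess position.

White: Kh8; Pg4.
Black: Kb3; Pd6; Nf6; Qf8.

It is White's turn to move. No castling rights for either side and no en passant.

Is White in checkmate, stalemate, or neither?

White to move; white king on h8.
In check: yes, from the black queen on f8.
King squares — g7: attacked by Qf8; h7: attacked by Nf6; g8: attacked by Nf6.
Legal moves for White: none.
In check with no legal moves → checkmate.

checkmate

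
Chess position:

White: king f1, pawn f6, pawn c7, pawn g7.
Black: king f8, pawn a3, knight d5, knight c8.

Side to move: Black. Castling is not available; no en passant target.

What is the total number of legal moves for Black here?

3

Black to move; king on f8.
In check: yes, from the white pawn on g7.
Legal moves: Kg8, Ke8, Kf7.
Count: 3.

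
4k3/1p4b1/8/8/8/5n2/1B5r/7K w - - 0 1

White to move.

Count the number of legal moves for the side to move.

White to move; king on h1.
In check: yes, from the black rook on h2.
Legal moves: none.
Count: 0.

0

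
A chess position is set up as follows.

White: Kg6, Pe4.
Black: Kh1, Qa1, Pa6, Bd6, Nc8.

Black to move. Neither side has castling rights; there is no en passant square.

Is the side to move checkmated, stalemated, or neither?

neither

Black to move; black king on h1.
In check: no.
Legal moves for Black include: Ne7+, Na7, Nb6, Bf8, Bb8, Be7, Bc7, Be5, Bc5, Bf4, Bb4, Bg3, Ba3, Bh2, Kh2, Kg2, Kg1, Qh8, ... (list truncated; more exist).
Black has legal moves and is not in check → neither.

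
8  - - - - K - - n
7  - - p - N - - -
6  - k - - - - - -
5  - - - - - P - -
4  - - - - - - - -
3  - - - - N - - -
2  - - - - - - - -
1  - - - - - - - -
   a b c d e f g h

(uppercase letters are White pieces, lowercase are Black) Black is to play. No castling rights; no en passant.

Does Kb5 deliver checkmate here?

After Kb5: white king on e8; in check: no.
White is not in check, so this cannot be checkmate.

no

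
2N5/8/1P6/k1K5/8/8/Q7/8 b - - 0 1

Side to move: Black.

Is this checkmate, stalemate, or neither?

checkmate

Black to move; black king on a5.
In check: yes, from the white queen on a2.
King squares — a4: attacked by Qa2; b4: attacked by Kc5; b5: attacked by Kc5; a6: attacked by Qa2; b6: attacked by Kc5.
Legal moves for Black: none.
In check with no legal moves → checkmate.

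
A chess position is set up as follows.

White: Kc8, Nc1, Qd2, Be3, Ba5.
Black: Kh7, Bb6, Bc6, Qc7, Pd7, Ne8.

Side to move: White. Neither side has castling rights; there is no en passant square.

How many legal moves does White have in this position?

White to move; king on c8.
In check: yes, from the black queen on c7.
Legal moves: none.
Count: 0.

0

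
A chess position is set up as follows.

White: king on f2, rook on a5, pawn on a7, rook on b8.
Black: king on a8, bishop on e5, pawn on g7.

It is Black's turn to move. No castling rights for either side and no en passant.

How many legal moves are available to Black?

Black to move; king on a8.
In check: yes, from the white rook on b8.
Legal moves: Bxb8.
Count: 1.

1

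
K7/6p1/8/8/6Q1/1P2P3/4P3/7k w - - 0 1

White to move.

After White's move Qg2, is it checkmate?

no

After Qg2: black king on h1; in check: yes, from the white queen on g2.
Black has 1 legal reply: Kxg2.
In check but a legal move exists → not checkmate.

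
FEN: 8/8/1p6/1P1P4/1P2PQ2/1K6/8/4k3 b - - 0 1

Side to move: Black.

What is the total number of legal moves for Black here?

Black to move; king on e1.
In check: no.
Legal moves: Ke2, Kd1.
Count: 2.

2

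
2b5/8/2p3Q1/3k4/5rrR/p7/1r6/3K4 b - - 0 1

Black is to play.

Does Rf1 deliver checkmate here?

yes

After Rf1: white king on d1; in check: yes, from the black rook on f1.
King squares — c1: attacked by Rf1; e1: attacked by Rf1; c2: attacked by Rb2; d2: attacked by Rb2; e2: attacked by Rb2.
White has no legal moves → checkmate.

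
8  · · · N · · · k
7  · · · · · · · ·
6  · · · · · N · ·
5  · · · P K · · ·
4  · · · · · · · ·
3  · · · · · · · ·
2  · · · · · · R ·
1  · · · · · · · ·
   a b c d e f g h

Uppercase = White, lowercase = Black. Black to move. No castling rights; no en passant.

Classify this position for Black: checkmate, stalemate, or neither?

Black to move; black king on h8.
In check: no.
King squares — g7: attacked by Rg2; h7: attacked by Nf6; g8: attacked by Rg2.
Legal moves for Black: none.
Not in check and no legal moves → stalemate.

stalemate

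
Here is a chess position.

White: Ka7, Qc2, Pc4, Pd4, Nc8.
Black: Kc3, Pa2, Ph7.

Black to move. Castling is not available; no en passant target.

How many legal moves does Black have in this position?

3

Black to move; king on c3.
In check: yes, from the white queen on c2.
Legal moves: Kxd4, Kb4, Kxc2.
Count: 3.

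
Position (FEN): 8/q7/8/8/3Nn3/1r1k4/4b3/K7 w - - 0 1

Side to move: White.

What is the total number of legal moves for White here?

0

White to move; king on a1.
In check: yes, from the black queen on a7.
Legal moves: none.
Count: 0.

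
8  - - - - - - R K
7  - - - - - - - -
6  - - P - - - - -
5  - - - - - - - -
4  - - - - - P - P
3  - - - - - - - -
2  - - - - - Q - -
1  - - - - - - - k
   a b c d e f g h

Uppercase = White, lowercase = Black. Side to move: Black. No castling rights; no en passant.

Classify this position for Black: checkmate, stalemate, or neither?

stalemate

Black to move; black king on h1.
In check: no.
King squares — g1: attacked by Qf2; g2: attacked by Qf2; h2: attacked by Qf2.
Legal moves for Black: none.
Not in check and no legal moves → stalemate.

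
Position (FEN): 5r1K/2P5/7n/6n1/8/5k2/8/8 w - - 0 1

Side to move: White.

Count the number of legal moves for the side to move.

1

White to move; king on h8.
In check: yes, from the black rook on f8.
Legal moves: Kg7.
Count: 1.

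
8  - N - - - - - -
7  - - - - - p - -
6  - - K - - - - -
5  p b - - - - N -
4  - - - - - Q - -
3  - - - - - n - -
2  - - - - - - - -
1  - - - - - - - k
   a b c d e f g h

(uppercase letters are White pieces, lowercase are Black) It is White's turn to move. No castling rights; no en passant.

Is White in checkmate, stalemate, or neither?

neither

White to move; white king on c6.
In check: yes, from the black bishop on b5.
Legal moves for White: Kc7, Kb7, Kd6, Kb6, Kd5, Kc5, Kxb5.
White is in check but has 7 legal moves → neither.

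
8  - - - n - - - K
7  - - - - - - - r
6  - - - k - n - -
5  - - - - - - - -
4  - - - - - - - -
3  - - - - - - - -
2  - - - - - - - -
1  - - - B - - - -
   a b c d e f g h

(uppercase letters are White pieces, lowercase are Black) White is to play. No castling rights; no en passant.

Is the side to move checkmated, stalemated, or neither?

checkmate

White to move; white king on h8.
In check: yes, from the black rook on h7.
King squares — g7: attacked by Rh7; h7: attacked by Nf6; g8: attacked by Nf6.
Legal moves for White: none.
In check with no legal moves → checkmate.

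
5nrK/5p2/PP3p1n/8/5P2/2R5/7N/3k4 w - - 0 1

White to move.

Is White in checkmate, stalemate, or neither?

White to move; white king on h8.
In check: yes, from the black rook on g8.
King squares — g7: attacked by Rg8; h7: attacked by Nf8; g8: attacked by Nh6.
Legal moves for White: none.
In check with no legal moves → checkmate.

checkmate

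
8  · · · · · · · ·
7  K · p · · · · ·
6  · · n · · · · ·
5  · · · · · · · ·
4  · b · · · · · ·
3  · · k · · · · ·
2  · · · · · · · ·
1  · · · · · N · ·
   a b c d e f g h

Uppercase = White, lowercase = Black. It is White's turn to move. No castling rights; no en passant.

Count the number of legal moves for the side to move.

3

White to move; king on a7.
In check: yes, from the black knight on c6.
Legal moves: Ka8, Kb7, Ka6.
Count: 3.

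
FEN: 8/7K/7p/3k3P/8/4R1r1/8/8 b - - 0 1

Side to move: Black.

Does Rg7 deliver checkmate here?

no

After Rg7: white king on h7; in check: yes, from the black rook on g7.
White has 3 legal replies: Kh8, Kxg7, Kxh6.
In check but a legal move exists → not checkmate.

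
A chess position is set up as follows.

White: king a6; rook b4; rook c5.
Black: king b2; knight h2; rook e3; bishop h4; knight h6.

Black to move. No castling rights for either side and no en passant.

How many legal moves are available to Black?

4

Black to move; king on b2.
In check: yes, from the white rook on b4.
Legal moves: Ka3, Ka2, Ka1, Rb3.
Count: 4.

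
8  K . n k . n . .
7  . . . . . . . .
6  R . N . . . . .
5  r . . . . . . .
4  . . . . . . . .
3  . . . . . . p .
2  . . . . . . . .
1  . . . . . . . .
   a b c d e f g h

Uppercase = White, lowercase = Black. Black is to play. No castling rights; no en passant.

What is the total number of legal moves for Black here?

3

Black to move; king on d8.
In check: yes, from the white knight on c6.
Legal moves: Ke8, Kd7, Kc7.
Count: 3.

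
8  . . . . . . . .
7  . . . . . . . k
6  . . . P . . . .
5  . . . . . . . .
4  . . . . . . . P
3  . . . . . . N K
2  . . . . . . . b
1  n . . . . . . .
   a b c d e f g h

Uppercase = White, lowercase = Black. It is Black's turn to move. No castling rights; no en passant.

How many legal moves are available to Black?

Black to move; king on h7.
In check: no.
Legal moves: Kh8, Kg8, Kg7, Kh6, Kg6, Bxg3, Bg1, Nb3, Nc2.
Count: 9.

9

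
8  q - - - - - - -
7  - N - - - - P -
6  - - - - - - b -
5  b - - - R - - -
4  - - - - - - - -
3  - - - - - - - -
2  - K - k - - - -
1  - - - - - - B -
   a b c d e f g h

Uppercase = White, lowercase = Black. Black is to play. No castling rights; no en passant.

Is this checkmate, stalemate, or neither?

Black to move; black king on d2.
In check: no.
Legal moves for Black include: Qh8, Qg8, Qf8, Qe8, Qd8, Qc8, Qb8, Qxb7+, Qa7, Qa6, Be8, Bh7, Bf7, Bh5, Bf5, Be4, Bd3, Bc2, ... (list truncated; more exist).
Black has legal moves and is not in check → neither.

neither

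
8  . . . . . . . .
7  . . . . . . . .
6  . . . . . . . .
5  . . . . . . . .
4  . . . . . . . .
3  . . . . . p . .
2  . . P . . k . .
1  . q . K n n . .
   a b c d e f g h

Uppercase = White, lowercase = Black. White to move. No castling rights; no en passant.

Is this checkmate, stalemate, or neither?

White to move; white king on d1.
In check: yes, from the black queen on b1.
King squares — c1: attacked by Qb1; e1: attacked by Qb1; c2: own pawn; d2: attacked by Nf1; e2: attacked by Kf2.
Legal moves for White: none.
In check with no legal moves → checkmate.

checkmate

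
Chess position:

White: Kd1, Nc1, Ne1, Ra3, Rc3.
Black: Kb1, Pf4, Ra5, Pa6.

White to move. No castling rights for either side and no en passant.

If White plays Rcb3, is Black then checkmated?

After Rcb3: black king on b1; in check: yes, from the white rook on b3.
King squares — a1: attacked by Ra3; c1: attacked by Kd1; a2: attacked by Nc1; b2: attacked by Rb3; c2: attacked by Kd1.
Black has no legal moves → checkmate.

yes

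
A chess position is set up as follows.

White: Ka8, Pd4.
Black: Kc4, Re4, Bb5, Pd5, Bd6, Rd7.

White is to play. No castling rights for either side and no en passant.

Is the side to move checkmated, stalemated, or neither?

stalemate

White to move; white king on a8.
In check: no.
King squares — a7: attacked by Rd7; b7: attacked by Rd7; b8: attacked by Bd6.
Legal moves for White: none.
Not in check and no legal moves → stalemate.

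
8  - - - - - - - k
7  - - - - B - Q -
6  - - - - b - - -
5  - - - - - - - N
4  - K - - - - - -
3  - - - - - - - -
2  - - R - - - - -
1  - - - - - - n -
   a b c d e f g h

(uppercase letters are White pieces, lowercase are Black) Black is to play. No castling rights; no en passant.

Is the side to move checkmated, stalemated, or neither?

Black to move; black king on h8.
In check: yes, from the white queen on g7.
King squares — g7: attacked by Nh5; h7: attacked by Qg7; g8: attacked by Qg7.
Legal moves for Black: none.
In check with no legal moves → checkmate.

checkmate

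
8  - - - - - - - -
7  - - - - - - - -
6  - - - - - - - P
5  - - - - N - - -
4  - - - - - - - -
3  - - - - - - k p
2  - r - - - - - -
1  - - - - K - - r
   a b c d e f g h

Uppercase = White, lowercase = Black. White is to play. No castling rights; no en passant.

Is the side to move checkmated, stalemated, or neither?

checkmate

White to move; white king on e1.
In check: yes, from the black rook on h1.
King squares — d1: attacked by Rh1; f1: attacked by Rh1; d2: attacked by Rb2; e2: attacked by Rb2; f2: attacked by Rb2.
Legal moves for White: none.
In check with no legal moves → checkmate.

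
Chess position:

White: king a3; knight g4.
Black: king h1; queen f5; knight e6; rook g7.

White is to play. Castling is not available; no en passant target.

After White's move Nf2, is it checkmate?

no

After Nf2: black king on h1; in check: yes, from the white knight on f2.
Black has 4 legal replies: Kh2, Kg2, Kg1, Qxf2.
In check but a legal move exists → not checkmate.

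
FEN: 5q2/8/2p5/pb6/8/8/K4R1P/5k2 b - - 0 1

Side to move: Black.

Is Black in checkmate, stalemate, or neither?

Black to move; black king on f1.
In check: yes, from the white rook on f2.
Legal moves for Black: Kxf2, Kg1, Ke1, Qxf2+.
Black is in check but has 4 legal moves → neither.

neither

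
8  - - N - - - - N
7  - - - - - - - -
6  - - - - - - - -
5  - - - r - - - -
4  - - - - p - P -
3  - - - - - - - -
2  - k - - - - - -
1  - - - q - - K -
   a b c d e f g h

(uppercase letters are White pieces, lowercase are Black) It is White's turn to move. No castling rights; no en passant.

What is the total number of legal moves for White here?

3

White to move; king on g1.
In check: yes, from the black queen on d1.
Legal moves: Kh2, Kg2, Kf2.
Count: 3.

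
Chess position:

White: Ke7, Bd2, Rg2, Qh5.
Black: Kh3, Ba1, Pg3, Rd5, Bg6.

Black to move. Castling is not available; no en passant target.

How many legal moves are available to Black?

Black to move; king on h3.
In check: yes, from the white queen on h5.
Legal moves: Kxg2, Bxh5, Rxh5.
Count: 3.

3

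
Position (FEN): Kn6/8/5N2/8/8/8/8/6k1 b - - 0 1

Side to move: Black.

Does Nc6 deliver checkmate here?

no

After Nc6: white king on a8; in check: no.
White is not in check, so this cannot be checkmate.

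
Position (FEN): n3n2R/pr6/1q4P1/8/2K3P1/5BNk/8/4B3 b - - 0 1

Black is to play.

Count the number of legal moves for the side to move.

1

Black to move; king on h3.
In check: yes, from the white rook on h8.
Legal moves: Rh7.
Count: 1.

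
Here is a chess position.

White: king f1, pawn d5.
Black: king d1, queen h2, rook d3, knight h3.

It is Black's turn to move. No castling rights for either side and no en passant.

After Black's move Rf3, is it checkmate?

yes

After Rf3: white king on f1; in check: yes, from the black rook on f3.
King squares — e1: attacked by Kd1; g1: attacked by Qh2; e2: attacked by Kd1; f2: attacked by Qh2; g2: attacked by Qh2.
White has no legal moves → checkmate.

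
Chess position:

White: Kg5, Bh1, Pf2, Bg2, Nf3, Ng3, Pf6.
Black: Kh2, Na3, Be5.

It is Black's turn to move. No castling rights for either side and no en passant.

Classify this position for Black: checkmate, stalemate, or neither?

checkmate

Black to move; black king on h2.
In check: yes, from the white knight on f3.
King squares — g1: attacked by Nf3; h1: attacked by Bg2; g2: attacked by Bh1; g3: attacked by Pf2; h3: attacked by Bg2.
Legal moves for Black: none.
In check with no legal moves → checkmate.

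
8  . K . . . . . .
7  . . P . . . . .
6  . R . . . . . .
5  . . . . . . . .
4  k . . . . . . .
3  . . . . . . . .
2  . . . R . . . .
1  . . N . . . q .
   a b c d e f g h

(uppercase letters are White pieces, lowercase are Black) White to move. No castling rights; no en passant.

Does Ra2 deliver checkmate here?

After Ra2: black king on a4; in check: yes, from the white rook on a2.
King squares — a3: attacked by Ra2; b3: attacked by Nc1; b4: attacked by Rb6; a5: attacked by Ra2; b5: attacked by Rb6.
Black has no legal moves → checkmate.

yes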